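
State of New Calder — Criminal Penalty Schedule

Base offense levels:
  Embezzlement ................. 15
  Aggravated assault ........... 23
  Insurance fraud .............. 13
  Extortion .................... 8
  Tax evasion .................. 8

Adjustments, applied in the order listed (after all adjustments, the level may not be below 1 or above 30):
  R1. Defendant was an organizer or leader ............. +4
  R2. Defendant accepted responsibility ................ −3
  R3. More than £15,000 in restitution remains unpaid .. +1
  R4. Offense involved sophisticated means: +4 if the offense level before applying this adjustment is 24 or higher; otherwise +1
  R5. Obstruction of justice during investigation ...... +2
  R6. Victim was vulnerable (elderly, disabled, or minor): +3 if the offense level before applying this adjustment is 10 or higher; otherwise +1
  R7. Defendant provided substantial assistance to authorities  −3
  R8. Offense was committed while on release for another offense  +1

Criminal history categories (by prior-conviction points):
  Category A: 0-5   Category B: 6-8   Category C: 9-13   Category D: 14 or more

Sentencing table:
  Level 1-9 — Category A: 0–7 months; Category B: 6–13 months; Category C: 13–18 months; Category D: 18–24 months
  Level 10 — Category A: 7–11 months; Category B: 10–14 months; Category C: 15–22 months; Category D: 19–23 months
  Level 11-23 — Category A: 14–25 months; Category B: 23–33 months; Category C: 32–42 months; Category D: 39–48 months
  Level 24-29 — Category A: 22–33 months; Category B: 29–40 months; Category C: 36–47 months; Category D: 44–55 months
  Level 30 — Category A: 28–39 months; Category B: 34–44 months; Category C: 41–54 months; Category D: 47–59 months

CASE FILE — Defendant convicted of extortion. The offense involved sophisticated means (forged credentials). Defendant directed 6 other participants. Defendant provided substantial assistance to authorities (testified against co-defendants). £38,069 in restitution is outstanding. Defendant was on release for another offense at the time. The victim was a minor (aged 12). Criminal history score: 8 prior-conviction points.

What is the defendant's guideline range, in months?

23-33 months

Base offense level for extortion: 8.
R1 applies: 8 + 4 = 12.
R3 applies: 12 + 1 = 13.
R4 applies (level before this adjustment is 13 < 24, so +1): 13 + 1 = 14.
R5 does not apply.
R6 applies (level before this adjustment is 14 ≥ 10, so +3): 14 + 3 = 17.
R7 applies: 17 − 3 = 14.
R8 applies: 14 + 1 = 15.
Final offense level: 15.
Criminal history: 8 prior points → Category B (6-8).
Level 15 falls in the 11-23 band.
Grid: Level 11-23 × Category B = 23-33 months.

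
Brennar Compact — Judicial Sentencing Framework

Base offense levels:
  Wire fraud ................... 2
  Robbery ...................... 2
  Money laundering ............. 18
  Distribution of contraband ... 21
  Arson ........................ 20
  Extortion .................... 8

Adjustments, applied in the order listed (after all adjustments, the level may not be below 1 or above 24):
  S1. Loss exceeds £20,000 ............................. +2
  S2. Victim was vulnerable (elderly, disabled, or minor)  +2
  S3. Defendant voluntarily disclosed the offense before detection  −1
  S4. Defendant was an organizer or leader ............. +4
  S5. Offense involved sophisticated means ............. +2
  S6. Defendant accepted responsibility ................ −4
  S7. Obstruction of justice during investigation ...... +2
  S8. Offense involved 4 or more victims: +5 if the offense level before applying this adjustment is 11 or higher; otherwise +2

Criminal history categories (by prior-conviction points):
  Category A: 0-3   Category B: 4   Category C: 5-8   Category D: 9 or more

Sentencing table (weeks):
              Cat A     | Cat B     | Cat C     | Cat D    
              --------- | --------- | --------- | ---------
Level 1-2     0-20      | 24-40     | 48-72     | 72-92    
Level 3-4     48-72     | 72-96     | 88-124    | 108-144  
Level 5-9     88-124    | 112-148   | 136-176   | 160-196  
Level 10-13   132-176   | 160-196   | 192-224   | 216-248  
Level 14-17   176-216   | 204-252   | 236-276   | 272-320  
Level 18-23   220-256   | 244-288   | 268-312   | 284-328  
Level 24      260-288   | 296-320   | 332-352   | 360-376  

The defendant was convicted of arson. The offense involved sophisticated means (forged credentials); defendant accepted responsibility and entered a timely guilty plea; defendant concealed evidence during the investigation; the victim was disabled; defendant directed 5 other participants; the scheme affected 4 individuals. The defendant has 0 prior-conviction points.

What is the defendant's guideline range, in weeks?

Base offense level for arson: 20.
S2 applies: 20 + 2 = 22.
S4 applies: 22 + 4 = 26.
S5 applies: 26 + 2 = 28.
S6 applies: 28 − 4 = 24.
S7 applies: 24 + 2 = 26.
S8 applies (level before this adjustment is 26 ≥ 11, so +5): 26 + 5 = 31.
Level 31 exceeds the maximum of 24; capped at 24.
Final offense level: 24.
Criminal history: 0 prior points → Category A (0-3).
Level 24 falls in the 24 band.
Grid: Level 24 × Category A = 260-288 weeks.

260-288 weeks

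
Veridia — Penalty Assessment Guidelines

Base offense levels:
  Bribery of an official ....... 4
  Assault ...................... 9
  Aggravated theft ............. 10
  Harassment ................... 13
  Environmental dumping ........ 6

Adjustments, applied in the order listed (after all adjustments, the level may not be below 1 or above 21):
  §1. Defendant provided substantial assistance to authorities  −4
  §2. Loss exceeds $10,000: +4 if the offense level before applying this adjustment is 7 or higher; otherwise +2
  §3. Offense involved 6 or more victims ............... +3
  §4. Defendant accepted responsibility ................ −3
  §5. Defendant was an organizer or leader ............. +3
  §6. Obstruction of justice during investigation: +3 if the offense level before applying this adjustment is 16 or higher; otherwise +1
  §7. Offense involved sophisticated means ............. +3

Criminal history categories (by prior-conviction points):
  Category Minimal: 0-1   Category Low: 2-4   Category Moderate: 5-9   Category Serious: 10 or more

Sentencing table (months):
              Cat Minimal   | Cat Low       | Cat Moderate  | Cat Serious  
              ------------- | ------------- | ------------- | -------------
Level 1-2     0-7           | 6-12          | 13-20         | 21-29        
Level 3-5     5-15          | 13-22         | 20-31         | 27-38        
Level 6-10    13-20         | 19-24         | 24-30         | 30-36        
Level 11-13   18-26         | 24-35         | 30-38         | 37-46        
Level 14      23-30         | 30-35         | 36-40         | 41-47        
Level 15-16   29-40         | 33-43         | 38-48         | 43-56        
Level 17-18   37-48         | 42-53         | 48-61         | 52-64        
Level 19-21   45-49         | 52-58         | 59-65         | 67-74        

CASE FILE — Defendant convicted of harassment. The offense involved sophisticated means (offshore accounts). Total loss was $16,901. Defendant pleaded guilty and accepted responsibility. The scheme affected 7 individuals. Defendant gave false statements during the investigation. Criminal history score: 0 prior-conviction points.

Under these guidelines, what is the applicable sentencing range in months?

Base offense level for harassment: 13.
§1 does not apply.
§2 applies (level before this adjustment is 13 ≥ 7, so +4): 13 + 4 = 17.
§3 applies: 17 + 3 = 20.
§4 applies: 20 − 3 = 17.
§5 does not apply.
§6 applies (level before this adjustment is 17 ≥ 16, so +3): 17 + 3 = 20.
§7 applies: 20 + 3 = 23.
Level 23 exceeds the maximum of 21; capped at 21.
Final offense level: 21.
Criminal history: 0 prior points → Category Minimal (0-1).
Level 21 falls in the 19-21 band.
Grid: Level 19-21 × Category Minimal = 45-49 months.

45-49 months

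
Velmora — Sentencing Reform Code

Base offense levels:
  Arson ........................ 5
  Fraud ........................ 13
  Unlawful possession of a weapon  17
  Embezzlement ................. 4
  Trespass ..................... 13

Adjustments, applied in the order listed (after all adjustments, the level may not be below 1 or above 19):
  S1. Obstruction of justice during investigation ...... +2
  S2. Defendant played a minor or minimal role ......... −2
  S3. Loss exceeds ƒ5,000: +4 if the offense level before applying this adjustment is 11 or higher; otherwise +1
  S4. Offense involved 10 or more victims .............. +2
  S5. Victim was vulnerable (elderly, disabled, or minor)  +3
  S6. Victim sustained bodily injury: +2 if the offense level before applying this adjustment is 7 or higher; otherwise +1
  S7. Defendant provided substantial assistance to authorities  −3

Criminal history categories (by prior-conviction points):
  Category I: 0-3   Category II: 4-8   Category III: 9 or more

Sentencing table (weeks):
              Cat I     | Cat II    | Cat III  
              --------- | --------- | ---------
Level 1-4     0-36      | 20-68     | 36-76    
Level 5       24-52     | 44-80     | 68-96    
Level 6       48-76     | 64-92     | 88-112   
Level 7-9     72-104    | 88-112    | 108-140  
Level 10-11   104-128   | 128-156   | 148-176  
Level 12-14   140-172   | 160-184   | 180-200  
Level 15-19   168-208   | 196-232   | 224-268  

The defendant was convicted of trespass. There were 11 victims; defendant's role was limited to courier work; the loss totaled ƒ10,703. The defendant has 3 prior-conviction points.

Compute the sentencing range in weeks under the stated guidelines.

Base offense level for trespass: 13.
S1 does not apply.
S2 applies: 13 − 2 = 11.
S3 applies (level before this adjustment is 11 ≥ 11, so +4): 11 + 4 = 15.
S4 applies: 15 + 2 = 17.
Final offense level: 17.
Criminal history: 3 prior points → Category I (0-3).
Level 17 falls in the 15-19 band.
Grid: Level 15-19 × Category I = 168-208 weeks.

168-208 weeks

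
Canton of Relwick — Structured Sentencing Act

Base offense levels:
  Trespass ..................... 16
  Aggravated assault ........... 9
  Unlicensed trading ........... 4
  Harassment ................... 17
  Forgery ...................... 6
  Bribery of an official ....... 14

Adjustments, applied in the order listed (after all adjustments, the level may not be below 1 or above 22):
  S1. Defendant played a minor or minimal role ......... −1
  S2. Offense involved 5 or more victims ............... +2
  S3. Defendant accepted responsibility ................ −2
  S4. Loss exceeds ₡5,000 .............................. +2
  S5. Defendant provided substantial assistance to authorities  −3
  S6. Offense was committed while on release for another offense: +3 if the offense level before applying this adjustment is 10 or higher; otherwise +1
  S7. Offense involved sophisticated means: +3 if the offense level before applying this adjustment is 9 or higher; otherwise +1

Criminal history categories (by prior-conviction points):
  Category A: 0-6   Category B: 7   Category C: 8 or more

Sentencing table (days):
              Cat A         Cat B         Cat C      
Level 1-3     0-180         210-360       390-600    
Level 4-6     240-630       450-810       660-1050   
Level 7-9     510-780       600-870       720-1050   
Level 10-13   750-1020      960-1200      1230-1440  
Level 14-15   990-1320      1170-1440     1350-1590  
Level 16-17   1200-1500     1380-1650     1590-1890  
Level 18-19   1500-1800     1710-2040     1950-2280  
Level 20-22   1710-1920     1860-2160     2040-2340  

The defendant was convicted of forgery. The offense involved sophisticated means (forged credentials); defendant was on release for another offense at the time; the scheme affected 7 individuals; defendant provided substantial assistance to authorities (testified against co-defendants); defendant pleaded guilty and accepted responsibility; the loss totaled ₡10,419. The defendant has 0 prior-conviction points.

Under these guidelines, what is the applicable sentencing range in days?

Base offense level for forgery: 6.
S1 does not apply.
S2 applies: 6 + 2 = 8.
S3 applies: 8 − 2 = 6.
S4 applies: 6 + 2 = 8.
S5 applies: 8 − 3 = 5.
S6 applies (level before this adjustment is 5 < 10, so +1): 5 + 1 = 6.
S7 applies (level before this adjustment is 6 < 9, so +1): 6 + 1 = 7.
Final offense level: 7.
Criminal history: 0 prior points → Category A (0-6).
Level 7 falls in the 7-9 band.
Grid: Level 7-9 × Category A = 510-780 days.

510-780 days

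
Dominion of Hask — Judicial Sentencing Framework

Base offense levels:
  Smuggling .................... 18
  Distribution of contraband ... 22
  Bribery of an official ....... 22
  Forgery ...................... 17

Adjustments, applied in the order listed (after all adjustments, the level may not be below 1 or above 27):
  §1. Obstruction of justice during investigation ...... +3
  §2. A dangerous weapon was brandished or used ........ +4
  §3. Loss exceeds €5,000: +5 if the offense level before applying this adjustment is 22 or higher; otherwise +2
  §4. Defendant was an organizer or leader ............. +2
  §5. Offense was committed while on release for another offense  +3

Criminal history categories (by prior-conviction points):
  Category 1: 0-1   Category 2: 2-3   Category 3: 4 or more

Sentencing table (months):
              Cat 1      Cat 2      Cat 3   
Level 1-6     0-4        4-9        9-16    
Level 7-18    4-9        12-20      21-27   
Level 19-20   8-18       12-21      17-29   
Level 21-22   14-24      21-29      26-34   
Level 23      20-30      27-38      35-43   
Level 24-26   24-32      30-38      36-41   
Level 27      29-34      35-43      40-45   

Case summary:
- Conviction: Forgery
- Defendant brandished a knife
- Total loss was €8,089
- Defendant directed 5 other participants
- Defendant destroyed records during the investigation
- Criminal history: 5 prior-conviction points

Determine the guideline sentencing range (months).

Base offense level for forgery: 17.
§1 applies: 17 + 3 = 20.
§2 applies: 20 + 4 = 24.
§3 applies (level before this adjustment is 24 ≥ 22, so +5): 24 + 5 = 29.
§4 applies: 29 + 2 = 31.
§5 does not apply.
Level 31 exceeds the maximum of 27; capped at 27.
Final offense level: 27.
Criminal history: 5 prior points → Category 3 (4+).
Level 27 falls in the 27 band.
Grid: Level 27 × Category 3 = 40-45 months.

40-45 months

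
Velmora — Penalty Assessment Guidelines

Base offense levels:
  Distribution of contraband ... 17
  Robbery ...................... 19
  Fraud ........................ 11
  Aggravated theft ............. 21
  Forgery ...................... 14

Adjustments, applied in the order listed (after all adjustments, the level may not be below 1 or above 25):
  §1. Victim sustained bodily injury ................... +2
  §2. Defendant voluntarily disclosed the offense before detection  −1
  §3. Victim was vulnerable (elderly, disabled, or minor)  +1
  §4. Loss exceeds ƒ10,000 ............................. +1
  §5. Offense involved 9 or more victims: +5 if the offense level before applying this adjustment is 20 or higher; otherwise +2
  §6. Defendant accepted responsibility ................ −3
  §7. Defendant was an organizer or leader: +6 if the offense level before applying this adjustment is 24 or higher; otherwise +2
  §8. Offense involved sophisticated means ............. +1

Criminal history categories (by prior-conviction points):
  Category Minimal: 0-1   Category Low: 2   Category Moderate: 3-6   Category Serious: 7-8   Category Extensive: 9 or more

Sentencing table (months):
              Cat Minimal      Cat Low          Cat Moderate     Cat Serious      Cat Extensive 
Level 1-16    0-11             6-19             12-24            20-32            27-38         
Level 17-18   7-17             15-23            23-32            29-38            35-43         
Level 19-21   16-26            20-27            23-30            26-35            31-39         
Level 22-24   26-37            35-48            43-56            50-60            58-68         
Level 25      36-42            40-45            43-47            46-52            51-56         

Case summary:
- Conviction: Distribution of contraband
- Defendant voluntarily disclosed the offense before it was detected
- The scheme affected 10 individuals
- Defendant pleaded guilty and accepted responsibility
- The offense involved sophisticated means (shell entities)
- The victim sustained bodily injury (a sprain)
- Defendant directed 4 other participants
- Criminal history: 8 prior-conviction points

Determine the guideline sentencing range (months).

26-35 months

Base offense level for distribution of contraband: 17.
§1 applies: 17 + 2 = 19.
§2 applies: 19 − 1 = 18.
§3 does not apply.
§5 applies (level before this adjustment is 18 < 20, so +2): 18 + 2 = 20.
§6 applies: 20 − 3 = 17.
§7 applies (level before this adjustment is 17 < 24, so +2): 17 + 2 = 19.
§8 applies: 19 + 1 = 20.
Final offense level: 20.
Criminal history: 8 prior points → Category Serious (7-8).
Level 20 falls in the 19-21 band.
Grid: Level 19-21 × Category Serious = 26-35 months.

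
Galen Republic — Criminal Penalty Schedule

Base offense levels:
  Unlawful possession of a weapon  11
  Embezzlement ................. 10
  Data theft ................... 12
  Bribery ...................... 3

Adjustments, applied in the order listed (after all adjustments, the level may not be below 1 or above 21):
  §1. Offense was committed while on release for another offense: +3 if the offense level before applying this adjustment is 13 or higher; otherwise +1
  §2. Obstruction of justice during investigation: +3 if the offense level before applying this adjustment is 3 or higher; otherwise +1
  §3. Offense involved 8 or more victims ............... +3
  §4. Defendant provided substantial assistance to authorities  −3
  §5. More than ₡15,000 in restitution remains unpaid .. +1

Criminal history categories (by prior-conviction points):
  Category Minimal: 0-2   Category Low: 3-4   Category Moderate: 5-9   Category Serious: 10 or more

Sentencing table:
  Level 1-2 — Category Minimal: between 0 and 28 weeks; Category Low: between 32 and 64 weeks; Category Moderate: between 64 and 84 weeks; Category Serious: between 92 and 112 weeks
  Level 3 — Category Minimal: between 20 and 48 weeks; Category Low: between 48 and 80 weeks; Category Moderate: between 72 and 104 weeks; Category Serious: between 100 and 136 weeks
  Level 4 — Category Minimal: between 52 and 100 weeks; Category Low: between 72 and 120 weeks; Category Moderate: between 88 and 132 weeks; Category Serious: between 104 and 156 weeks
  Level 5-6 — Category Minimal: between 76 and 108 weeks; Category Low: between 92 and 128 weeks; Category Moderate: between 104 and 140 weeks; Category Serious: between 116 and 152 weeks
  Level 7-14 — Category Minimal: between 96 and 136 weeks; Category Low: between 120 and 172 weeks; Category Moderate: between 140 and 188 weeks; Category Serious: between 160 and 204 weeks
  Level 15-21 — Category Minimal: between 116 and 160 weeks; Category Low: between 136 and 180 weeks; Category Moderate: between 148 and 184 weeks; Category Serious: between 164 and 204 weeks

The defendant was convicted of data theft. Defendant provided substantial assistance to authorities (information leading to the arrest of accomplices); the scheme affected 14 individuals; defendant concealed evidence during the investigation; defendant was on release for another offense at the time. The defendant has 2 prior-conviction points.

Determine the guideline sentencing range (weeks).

116-160 weeks

Base offense level for data theft: 12.
§1 applies (level before this adjustment is 12 < 13, so +1): 12 + 1 = 13.
§2 applies (level before this adjustment is 13 ≥ 3, so +3): 13 + 3 = 16.
§3 applies: 16 + 3 = 19.
§4 applies: 19 − 3 = 16.
Final offense level: 16.
Criminal history: 2 prior points → Category Minimal (0-2).
Level 16 falls in the 15-21 band.
Grid: Level 15-21 × Category Minimal = 116-160 weeks.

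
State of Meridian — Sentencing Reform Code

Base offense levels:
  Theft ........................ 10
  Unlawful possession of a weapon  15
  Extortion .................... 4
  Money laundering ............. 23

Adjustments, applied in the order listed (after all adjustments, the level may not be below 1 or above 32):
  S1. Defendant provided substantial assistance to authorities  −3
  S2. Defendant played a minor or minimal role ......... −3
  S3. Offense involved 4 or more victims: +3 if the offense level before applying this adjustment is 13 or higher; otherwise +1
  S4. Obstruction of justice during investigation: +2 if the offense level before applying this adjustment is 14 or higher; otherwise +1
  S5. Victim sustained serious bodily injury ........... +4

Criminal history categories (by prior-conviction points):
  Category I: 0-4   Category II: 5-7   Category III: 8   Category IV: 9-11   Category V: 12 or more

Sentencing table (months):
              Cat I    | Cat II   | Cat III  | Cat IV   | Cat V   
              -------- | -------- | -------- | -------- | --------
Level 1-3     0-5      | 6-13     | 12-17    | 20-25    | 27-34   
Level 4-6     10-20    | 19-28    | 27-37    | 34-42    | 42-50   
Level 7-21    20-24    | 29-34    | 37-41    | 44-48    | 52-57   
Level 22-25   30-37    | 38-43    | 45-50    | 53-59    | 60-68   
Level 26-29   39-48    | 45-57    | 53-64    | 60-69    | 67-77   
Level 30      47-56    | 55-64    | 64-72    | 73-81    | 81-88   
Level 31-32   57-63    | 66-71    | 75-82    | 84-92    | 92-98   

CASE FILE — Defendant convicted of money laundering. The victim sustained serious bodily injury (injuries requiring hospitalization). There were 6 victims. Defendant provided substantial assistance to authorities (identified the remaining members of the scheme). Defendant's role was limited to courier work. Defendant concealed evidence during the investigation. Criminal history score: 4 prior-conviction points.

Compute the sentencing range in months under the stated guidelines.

Base offense level for money laundering: 23.
S1 applies: 23 − 3 = 20.
S2 applies: 20 − 3 = 17.
S3 applies (level before this adjustment is 17 ≥ 13, so +3): 17 + 3 = 20.
S4 applies (level before this adjustment is 20 ≥ 14, so +2): 20 + 2 = 22.
S5 applies: 22 + 4 = 26.
Final offense level: 26.
Criminal history: 4 prior points → Category I (0-4).
Level 26 falls in the 26-29 band.
Grid: Level 26-29 × Category I = 39-48 months.

39-48 months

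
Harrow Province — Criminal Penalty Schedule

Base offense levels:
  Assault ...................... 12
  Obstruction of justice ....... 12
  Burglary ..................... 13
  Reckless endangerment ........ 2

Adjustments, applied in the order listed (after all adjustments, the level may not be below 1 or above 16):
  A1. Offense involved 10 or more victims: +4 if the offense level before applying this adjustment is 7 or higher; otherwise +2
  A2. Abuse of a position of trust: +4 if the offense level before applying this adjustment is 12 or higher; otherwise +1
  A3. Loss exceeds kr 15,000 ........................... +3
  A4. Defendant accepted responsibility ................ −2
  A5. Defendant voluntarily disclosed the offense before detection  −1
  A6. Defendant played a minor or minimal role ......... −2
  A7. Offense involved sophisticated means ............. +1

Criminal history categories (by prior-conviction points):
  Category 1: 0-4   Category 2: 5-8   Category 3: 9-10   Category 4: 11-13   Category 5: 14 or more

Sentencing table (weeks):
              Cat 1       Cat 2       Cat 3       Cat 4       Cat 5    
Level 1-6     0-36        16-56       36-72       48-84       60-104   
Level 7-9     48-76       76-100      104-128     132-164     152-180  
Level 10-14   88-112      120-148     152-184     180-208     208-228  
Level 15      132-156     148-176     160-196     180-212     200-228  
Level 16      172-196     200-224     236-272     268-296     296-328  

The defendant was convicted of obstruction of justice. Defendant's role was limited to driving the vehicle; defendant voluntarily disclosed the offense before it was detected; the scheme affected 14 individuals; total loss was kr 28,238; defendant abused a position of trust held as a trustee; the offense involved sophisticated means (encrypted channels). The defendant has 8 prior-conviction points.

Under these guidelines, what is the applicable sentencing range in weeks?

200-224 weeks

Base offense level for obstruction of justice: 12.
A1 applies (level before this adjustment is 12 ≥ 7, so +4): 12 + 4 = 16.
A2 applies (level before this adjustment is 16 ≥ 12, so +4): 16 + 4 = 20.
A3 applies: 20 + 3 = 23.
A4 does not apply.
A5 applies: 23 − 1 = 22.
A6 applies: 22 − 2 = 20.
A7 applies: 20 + 1 = 21.
Level 21 exceeds the maximum of 16; capped at 16.
Final offense level: 16.
Criminal history: 8 prior points → Category 2 (5-8).
Level 16 falls in the 16 band.
Grid: Level 16 × Category 2 = 200-224 weeks.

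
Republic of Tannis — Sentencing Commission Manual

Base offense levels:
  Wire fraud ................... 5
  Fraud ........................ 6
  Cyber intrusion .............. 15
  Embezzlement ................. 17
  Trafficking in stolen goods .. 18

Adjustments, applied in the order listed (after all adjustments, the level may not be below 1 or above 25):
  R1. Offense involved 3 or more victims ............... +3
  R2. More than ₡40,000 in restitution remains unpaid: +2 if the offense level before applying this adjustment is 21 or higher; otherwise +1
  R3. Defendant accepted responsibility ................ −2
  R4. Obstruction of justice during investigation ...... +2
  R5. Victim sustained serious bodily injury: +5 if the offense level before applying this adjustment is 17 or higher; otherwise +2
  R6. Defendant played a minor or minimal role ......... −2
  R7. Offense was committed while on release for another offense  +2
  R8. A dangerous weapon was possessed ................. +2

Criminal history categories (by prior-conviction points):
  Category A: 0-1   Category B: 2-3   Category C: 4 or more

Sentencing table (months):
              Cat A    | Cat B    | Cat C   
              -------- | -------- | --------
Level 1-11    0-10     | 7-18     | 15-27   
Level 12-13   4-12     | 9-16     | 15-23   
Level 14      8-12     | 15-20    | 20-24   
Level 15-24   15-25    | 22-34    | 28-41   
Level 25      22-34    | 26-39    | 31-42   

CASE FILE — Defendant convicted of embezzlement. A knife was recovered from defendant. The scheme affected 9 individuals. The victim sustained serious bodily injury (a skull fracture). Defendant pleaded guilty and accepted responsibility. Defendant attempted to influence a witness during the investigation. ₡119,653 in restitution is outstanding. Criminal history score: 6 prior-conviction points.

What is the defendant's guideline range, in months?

31-42 months

Base offense level for embezzlement: 17.
R1 applies: 17 + 3 = 20.
R2 applies (level before this adjustment is 20 < 21, so +1): 20 + 1 = 21.
R3 applies: 21 − 2 = 19.
R4 applies: 19 + 2 = 21.
R5 applies (level before this adjustment is 21 ≥ 17, so +5): 21 + 5 = 26.
R6 does not apply.
R8 applies: 26 + 2 = 28.
Level 28 exceeds the maximum of 25; capped at 25.
Final offense level: 25.
Criminal history: 6 prior points → Category C (4+).
Level 25 falls in the 25 band.
Grid: Level 25 × Category C = 31-42 months.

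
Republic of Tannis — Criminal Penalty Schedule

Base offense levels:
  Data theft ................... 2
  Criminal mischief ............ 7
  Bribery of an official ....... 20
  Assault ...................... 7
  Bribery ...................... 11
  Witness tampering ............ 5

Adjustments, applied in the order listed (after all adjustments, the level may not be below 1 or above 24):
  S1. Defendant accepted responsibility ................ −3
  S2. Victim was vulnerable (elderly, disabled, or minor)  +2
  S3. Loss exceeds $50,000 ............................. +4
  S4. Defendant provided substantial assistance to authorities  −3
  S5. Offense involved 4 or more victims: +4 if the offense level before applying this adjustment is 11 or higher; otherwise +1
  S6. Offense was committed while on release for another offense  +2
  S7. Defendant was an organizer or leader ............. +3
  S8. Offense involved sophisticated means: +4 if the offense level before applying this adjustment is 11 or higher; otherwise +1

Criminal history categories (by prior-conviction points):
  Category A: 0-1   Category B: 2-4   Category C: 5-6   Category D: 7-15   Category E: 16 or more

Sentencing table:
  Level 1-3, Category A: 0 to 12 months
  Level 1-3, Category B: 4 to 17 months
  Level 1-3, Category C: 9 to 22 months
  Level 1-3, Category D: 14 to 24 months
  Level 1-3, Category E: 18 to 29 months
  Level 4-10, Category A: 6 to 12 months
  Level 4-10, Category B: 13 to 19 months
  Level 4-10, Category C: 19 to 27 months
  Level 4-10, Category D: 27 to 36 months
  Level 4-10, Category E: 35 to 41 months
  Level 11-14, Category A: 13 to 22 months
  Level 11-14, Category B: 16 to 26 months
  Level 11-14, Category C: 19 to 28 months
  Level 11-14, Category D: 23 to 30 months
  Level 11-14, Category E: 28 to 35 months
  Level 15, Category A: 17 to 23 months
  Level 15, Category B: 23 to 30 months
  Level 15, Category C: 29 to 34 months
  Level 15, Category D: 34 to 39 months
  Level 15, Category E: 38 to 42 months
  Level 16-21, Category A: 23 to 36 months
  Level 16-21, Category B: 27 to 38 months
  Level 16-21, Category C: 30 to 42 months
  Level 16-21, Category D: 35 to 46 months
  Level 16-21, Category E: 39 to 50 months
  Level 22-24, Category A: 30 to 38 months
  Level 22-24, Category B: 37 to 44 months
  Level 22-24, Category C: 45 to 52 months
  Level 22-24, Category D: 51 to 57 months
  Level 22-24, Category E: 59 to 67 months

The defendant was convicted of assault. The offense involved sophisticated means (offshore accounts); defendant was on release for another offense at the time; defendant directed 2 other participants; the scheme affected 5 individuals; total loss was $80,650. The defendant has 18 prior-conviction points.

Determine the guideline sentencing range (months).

59-67 months

Base offense level for assault: 7.
S2 does not apply.
S3 applies: 7 + 4 = 11.
S4 does not apply.
S5 applies (level before this adjustment is 11 ≥ 11, so +4): 11 + 4 = 15.
S6 applies: 15 + 2 = 17.
S7 applies: 17 + 3 = 20.
S8 applies (level before this adjustment is 20 ≥ 11, so +4): 20 + 4 = 24.
Final offense level: 24.
Criminal history: 18 prior points → Category E (16+).
Level 24 falls in the 22-24 band.
Grid: Level 22-24 × Category E = 59-67 months.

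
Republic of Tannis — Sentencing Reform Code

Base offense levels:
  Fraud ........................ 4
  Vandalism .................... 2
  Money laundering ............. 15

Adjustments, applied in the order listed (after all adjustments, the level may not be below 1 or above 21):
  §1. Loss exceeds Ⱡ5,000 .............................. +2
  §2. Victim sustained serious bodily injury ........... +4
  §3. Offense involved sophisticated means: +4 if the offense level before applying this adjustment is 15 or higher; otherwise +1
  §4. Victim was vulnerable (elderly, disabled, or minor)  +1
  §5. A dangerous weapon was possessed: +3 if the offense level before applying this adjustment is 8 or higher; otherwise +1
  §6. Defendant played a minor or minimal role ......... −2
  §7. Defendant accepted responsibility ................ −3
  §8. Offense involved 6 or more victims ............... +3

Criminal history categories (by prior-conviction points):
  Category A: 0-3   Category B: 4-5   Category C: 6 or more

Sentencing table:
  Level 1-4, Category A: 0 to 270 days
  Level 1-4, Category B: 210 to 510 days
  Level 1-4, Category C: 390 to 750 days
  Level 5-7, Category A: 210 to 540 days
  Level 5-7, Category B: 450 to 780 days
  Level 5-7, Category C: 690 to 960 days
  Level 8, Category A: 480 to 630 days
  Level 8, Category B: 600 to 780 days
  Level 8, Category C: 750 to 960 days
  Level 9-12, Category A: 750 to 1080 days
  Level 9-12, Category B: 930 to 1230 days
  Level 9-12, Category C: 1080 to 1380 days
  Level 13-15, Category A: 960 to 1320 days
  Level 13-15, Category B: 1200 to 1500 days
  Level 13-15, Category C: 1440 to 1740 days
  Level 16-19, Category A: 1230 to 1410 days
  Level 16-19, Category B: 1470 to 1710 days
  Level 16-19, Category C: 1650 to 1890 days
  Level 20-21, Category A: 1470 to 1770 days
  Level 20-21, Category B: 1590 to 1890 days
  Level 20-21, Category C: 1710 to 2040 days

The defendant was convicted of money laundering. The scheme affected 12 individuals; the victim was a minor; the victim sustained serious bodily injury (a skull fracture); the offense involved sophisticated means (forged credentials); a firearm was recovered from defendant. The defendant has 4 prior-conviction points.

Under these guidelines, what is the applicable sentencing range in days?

Base offense level for money laundering: 15.
§1 does not apply.
§2 applies: 15 + 4 = 19.
§3 applies (level before this adjustment is 19 ≥ 15, so +4): 19 + 4 = 23.
§4 applies: 23 + 1 = 24.
§5 applies (level before this adjustment is 24 ≥ 8, so +3): 24 + 3 = 27.
§7 does not apply.
§8 applies: 27 + 3 = 30.
Level 30 exceeds the maximum of 21; capped at 21.
Final offense level: 21.
Criminal history: 4 prior points → Category B (4-5).
Level 21 falls in the 20-21 band.
Grid: Level 20-21 × Category B = 1590-1890 days.

1590-1890 days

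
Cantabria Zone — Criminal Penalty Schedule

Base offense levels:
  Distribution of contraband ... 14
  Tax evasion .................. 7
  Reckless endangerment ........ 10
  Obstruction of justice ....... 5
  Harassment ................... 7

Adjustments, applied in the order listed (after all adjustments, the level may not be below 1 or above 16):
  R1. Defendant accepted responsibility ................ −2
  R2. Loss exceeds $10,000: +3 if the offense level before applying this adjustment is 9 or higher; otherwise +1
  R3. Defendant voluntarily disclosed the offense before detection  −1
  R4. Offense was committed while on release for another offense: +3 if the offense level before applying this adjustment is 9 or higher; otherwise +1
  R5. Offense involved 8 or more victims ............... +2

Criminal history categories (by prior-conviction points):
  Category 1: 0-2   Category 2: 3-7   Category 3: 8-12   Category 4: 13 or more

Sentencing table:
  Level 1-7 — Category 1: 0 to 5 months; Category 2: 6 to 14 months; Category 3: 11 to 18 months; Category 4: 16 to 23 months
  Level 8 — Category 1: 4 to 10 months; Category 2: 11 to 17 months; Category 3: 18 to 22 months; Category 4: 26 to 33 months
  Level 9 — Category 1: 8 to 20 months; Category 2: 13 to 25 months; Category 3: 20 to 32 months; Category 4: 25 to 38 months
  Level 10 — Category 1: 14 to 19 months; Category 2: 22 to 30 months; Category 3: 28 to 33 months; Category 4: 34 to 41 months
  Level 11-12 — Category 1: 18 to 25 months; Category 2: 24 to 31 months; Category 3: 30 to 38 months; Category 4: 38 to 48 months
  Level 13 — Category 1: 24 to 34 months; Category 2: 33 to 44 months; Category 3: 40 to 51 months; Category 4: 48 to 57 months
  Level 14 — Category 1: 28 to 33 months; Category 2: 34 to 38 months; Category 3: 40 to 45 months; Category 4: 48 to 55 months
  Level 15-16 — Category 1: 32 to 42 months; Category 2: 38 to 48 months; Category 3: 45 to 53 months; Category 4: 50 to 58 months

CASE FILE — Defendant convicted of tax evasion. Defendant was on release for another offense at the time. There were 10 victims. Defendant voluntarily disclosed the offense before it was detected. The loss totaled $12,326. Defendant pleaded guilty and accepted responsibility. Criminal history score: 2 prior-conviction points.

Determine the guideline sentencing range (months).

Base offense level for tax evasion: 7.
R1 applies: 7 − 2 = 5.
R2 applies (level before this adjustment is 5 < 9, so +1): 5 + 1 = 6.
R3 applies: 6 − 1 = 5.
R4 applies (level before this adjustment is 5 < 9, so +1): 5 + 1 = 6.
R5 applies: 6 + 2 = 8.
Final offense level: 8.
Criminal history: 2 prior points → Category 1 (0-2).
Level 8 falls in the 8 band.
Grid: Level 8 × Category 1 = 4-10 months.

4-10 months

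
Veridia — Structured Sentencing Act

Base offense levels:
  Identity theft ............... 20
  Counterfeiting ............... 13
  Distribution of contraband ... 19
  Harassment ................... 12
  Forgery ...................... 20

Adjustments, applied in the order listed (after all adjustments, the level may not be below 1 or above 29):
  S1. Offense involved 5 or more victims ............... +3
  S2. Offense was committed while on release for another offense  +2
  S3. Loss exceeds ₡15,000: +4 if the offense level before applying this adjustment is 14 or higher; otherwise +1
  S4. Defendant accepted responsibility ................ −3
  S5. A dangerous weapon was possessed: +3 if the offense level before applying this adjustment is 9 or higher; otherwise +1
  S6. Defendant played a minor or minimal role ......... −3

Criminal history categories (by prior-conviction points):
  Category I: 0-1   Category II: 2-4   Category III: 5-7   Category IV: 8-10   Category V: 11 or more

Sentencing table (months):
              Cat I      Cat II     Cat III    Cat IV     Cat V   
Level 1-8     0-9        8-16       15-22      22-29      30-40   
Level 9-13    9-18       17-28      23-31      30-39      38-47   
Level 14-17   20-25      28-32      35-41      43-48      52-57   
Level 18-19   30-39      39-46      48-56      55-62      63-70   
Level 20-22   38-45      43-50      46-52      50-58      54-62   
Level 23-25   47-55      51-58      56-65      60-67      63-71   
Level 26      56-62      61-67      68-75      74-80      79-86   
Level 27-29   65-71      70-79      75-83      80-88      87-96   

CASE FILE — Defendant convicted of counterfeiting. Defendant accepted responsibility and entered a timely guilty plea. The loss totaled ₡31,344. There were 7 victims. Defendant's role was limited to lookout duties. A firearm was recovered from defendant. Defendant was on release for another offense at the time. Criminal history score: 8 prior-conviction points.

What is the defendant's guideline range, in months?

55-62 months

Base offense level for counterfeiting: 13.
S1 applies: 13 + 3 = 16.
S2 applies: 16 + 2 = 18.
S3 applies (level before this adjustment is 18 ≥ 14, so +4): 18 + 4 = 22.
S4 applies: 22 − 3 = 19.
S5 applies (level before this adjustment is 19 ≥ 9, so +3): 19 + 3 = 22.
S6 applies: 22 − 3 = 19.
Final offense level: 19.
Criminal history: 8 prior points → Category IV (8-10).
Level 19 falls in the 18-19 band.
Grid: Level 18-19 × Category IV = 55-62 months.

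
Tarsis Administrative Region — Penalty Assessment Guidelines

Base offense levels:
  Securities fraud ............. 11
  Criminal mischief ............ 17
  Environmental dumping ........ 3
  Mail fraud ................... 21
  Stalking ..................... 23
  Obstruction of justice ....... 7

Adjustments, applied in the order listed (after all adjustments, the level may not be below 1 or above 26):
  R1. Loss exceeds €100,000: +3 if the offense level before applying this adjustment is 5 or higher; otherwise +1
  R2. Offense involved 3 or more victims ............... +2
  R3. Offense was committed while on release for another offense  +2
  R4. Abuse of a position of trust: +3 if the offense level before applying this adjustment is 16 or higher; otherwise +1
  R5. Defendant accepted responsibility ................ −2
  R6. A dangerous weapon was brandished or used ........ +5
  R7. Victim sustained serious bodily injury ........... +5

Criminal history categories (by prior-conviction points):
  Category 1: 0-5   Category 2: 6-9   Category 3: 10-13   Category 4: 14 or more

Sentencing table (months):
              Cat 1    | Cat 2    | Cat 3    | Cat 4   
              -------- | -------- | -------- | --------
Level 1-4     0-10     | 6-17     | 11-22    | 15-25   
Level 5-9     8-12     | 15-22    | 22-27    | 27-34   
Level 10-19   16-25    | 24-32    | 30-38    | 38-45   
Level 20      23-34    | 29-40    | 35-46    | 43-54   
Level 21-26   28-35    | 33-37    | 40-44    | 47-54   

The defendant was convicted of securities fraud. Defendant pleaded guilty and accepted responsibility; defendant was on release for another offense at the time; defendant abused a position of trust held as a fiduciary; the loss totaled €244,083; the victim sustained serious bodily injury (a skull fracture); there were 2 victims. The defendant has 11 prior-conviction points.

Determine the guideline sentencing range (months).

40-44 months

Base offense level for securities fraud: 11.
R1 applies (level before this adjustment is 11 ≥ 5, so +3): 11 + 3 = 14.
R3 applies: 14 + 2 = 16.
R4 applies (level before this adjustment is 16 ≥ 16, so +3): 16 + 3 = 19.
R5 applies: 19 − 2 = 17.
R6 does not apply.
R7 applies: 17 + 5 = 22.
Final offense level: 22.
Criminal history: 11 prior points → Category 3 (10-13).
Level 22 falls in the 21-26 band.
Grid: Level 21-26 × Category 3 = 40-44 months.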